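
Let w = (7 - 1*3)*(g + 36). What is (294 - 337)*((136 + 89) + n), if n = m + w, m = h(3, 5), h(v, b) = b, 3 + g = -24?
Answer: -11438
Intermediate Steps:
g = -27 (g = -3 - 24 = -27)
w = 36 (w = (7 - 1*3)*(-27 + 36) = (7 - 3)*9 = 4*9 = 36)
m = 5
n = 41 (n = 5 + 36 = 41)
(294 - 337)*((136 + 89) + n) = (294 - 337)*((136 + 89) + 41) = -43*(225 + 41) = -43*266 = -11438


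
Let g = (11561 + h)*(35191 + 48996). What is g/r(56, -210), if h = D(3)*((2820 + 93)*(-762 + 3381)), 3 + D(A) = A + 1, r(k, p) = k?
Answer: 160812071099/14 ≈ 1.1487e+10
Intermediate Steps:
D(A) = -2 + A (D(A) = -3 + (A + 1) = -3 + (1 + A) = -2 + A)
h = 7629147 (h = (-2 + 3)*((2820 + 93)*(-762 + 3381)) = 1*(2913*2619) = 1*7629147 = 7629147)
g = 643248284396 (g = (11561 + 7629147)*(35191 + 48996) = 7640708*84187 = 643248284396)
g/r(56, -210) = 643248284396/56 = 643248284396*(1/56) = 160812071099/14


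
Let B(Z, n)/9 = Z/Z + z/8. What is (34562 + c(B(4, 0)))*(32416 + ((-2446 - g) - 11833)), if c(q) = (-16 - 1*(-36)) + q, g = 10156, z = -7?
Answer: 2208063365/8 ≈ 2.7601e+8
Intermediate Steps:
B(Z, n) = 9/8 (B(Z, n) = 9*(Z/Z - 7/8) = 9*(1 - 7*1/8) = 9*(1 - 7/8) = 9*(1/8) = 9/8)
c(q) = 20 + q (c(q) = (-16 + 36) + q = 20 + q)
(34562 + c(B(4, 0)))*(32416 + ((-2446 - g) - 11833)) = (34562 + (20 + 9/8))*(32416 + ((-2446 - 1*10156) - 11833)) = (34562 + 169/8)*(32416 + ((-2446 - 10156) - 11833)) = 276665*(32416 + (-12602 - 11833))/8 = 276665*(32416 - 24435)/8 = (276665/8)*7981 = 2208063365/8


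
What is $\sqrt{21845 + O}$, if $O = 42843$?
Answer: $4 \sqrt{4043} \approx 254.34$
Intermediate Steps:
$\sqrt{21845 + O} = \sqrt{21845 + 42843} = \sqrt{64688} = 4 \sqrt{4043}$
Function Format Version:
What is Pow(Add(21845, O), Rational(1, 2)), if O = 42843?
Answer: Mul(4, Pow(4043, Rational(1, 2))) ≈ 254.34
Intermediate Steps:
Pow(Add(21845, O), Rational(1, 2)) = Pow(Add(21845, 42843), Rational(1, 2)) = Pow(64688, Rational(1, 2)) = Mul(4, Pow(4043, Rational(1, 2)))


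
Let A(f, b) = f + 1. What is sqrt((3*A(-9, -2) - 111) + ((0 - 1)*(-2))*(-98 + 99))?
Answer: I*sqrt(133) ≈ 11.533*I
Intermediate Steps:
A(f, b) = 1 + f
sqrt((3*A(-9, -2) - 111) + ((0 - 1)*(-2))*(-98 + 99)) = sqrt((3*(1 - 9) - 111) + ((0 - 1)*(-2))*(-98 + 99)) = sqrt((3*(-8) - 111) - 1*(-2)*1) = sqrt((-24 - 111) + 2*1) = sqrt(-135 + 2) = sqrt(-133) = I*sqrt(133)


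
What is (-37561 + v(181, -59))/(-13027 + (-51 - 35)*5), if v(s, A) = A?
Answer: 37620/13457 ≈ 2.7956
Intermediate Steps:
(-37561 + v(181, -59))/(-13027 + (-51 - 35)*5) = (-37561 - 59)/(-13027 + (-51 - 35)*5) = -37620/(-13027 - 86*5) = -37620/(-13027 - 430) = -37620/(-13457) = -37620*(-1/13457) = 37620/13457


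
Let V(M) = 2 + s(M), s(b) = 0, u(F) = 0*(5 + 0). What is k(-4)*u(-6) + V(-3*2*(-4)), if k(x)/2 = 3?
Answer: 2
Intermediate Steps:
u(F) = 0 (u(F) = 0*5 = 0)
k(x) = 6 (k(x) = 2*3 = 6)
V(M) = 2 (V(M) = 2 + 0 = 2)
k(-4)*u(-6) + V(-3*2*(-4)) = 6*0 + 2 = 0 + 2 = 2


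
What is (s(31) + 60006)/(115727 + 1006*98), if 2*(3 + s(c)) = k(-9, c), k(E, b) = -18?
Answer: 59994/214315 ≈ 0.27993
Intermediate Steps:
s(c) = -12 (s(c) = -3 + (½)*(-18) = -3 - 9 = -12)
(s(31) + 60006)/(115727 + 1006*98) = (-12 + 60006)/(115727 + 1006*98) = 59994/(115727 + 98588) = 59994/214315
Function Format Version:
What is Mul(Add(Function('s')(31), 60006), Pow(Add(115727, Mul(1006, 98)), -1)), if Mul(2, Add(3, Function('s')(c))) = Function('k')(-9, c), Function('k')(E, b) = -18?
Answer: Rational(59994, 214315) ≈ 0.27993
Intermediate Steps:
Function('s')(c) = -12 (Function('s')(c) = Add(-3, Mul(Rational(1, 2), -18)) = Add(-3, -9) = -12)
Mul(Add(Function('s')(31), 60006), Pow(Add(115727, Mul(1006, 98)), -1)) = Mul(Add(-12, 60006), Pow(Add(115727, Mul(1006, 98)), -1)) = Mul(59994, Pow(Add(115727, 98588), -1)) = Mul(59994, Pow(214315, -1)) = Mul(59994, Rational(1, 214315)) = Rational(59994, 214315)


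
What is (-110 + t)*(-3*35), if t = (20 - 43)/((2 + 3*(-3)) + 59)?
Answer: 603015/52 ≈ 11596.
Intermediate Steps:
t = -23/52 (t = -23/((2 - 9) + 59) = -23/(-7 + 59) = -23/52 ≈ -0.44231)
(-110 + t)*(-3*35) = (-110 - 23/52)*(-3*35) = -5743/52*(-105) = 603015/52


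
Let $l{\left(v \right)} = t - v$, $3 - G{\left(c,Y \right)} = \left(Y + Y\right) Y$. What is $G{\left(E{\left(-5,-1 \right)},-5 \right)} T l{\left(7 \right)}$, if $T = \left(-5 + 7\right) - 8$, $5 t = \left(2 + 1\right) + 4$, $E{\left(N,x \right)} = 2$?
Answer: $- \frac{7896}{5} \approx -1579.2$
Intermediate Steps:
$t = \frac{7}{5}$ ($t = \frac{\left(2 + 1\right) + 4}{5} = \frac{3 + 4}{5} = \frac{1}{5} \cdot 7 = \frac{7}{5} \approx 1.4$)
$G{\left(c,Y \right)} = 3 - 2 Y^{2}$ ($G{\left(c,Y \right)} = 3 - \left(Y + Y\right) Y = 3 - 2 Y Y = 3 - 2 Y^{2}$)
$l{\left(v \right)} = \frac{7}{5} - v$
$T = -6$ ($T = 2 - 8 = -6$)
$G{\left(E{\left(-5,-1 \right)},-5 \right)} T l{\left(7 \right)} = \left(3 - 2 \left(-5\right)^{2}\right) \left(-6\right) \left(\frac{7}{5} - 7\right) = \left(3 - 50\right) \left(-6\right) \left(\frac{7}{5} - 7\right) = \left(3 - 50\right) \left(-6\right) \left(- \frac{28}{5}\right) = \left(-47\right) \left(-6\right) \left(- \frac{28}{5}\right) = 282 \left(- \frac{28}{5}\right) = - \frac{7896}{5}$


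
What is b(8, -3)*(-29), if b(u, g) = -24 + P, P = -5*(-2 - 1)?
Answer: 261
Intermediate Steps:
P = 15 (P = -5*(-3) = 15)
b(u, g) = -9 (b(u, g) = -24 + 15 = -9)
b(8, -3)*(-29) = -9*(-29) = 261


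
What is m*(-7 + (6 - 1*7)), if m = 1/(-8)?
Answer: 1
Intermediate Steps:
m = -⅛ ≈ -0.12500
m*(-7 + (6 - 1*7)) = -(-7 + (6 - 1*7))/8 = -(-7 + (6 - 7))/8 = -(-7 - 1)/8 = -⅛*(-8) = 1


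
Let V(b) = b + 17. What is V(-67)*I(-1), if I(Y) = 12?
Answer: -600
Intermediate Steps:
V(b) = 17 + b
V(-67)*I(-1) = (17 - 67)*12 = -50*12 = -600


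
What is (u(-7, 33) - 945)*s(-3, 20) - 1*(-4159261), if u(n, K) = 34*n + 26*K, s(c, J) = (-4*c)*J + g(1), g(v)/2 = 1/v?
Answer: 4080611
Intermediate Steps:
g(v) = 2/v
s(c, J) = 2 - 4*J*c (s(c, J) = (-4*c)*J + 2/1 = -4*J*c + 2*1 = -4*J*c + 2 = 2 - 4*J*c)
u(n, K) = 26*K + 34*n
(u(-7, 33) - 945)*s(-3, 20) - 1*(-4159261) = ((26*33 + 34*(-7)) - 945)*(2 - 4*20*(-3)) - 1*(-4159261) = ((858 - 238) - 945)*(2 + 240) + 4159261 = (620 - 945)*242 + 4159261 = -325*242 + 4159261 = -78650 + 4159261 = 4080611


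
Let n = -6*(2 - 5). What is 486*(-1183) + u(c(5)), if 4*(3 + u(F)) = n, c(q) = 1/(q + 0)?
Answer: -1149873/2 ≈ -5.7494e+5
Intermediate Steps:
c(q) = 1/q
n = 18 (n = -(-18) = -6*(-3) = 18)
u(F) = 3/2 (u(F) = -3 + (¼)*18 = -3 + 9/2 = 3/2)
486*(-1183) + u(c(5)) = 486*(-1183) + 3/2 = -574938 + 3/2 = -1149873/2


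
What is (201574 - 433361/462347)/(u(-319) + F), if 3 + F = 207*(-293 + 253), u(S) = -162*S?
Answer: 2824142449/607986305 ≈ 4.6451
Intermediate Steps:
F = -8283 (F = -3 + 207*(-293 + 253) = -3 + 207*(-40) = -3 - 8280 = -8283)
(201574 - 433361/462347)/(u(-319) + F) = (201574 - 433361/462347)/(-162*(-319) - 8283) = (201574 - 433361*1/462347)/(51678 - 8283) = (201574 - 433361/462347)/43395 = (93196700817/462347)*(1/43395) = 2824142449/607986305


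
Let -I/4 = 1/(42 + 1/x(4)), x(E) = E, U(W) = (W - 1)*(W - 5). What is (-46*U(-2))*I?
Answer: 15456/169 ≈ 91.456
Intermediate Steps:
U(W) = (-1 + W)*(-5 + W)
I = -16/169 (I = -4/(42 + 1/4) = -4/(42 + ¼) = -4/169/4 = -4*4/169 = -16/169 ≈ -0.094675)
(-46*U(-2))*I = -46*(5 + (-2)² - 6*(-2))*(-16/169) = -46*(5 + 4 + 12)*(-16/169) = -46*21*(-16/169) = -966*(-16/169) = 15456/169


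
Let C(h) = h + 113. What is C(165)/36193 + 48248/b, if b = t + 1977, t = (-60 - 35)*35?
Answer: -436466280/12197041 ≈ -35.785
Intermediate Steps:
t = -3325 (t = -95*35 = -3325)
C(h) = 113 + h
b = -1348 (b = -3325 + 1977 = -1348)
C(165)/36193 + 48248/b = (113 + 165)/36193 + 48248/(-1348) = 278*(1/36193) + 48248*(-1/1348) = 278/36193 - 12062/337 = -436466280/12197041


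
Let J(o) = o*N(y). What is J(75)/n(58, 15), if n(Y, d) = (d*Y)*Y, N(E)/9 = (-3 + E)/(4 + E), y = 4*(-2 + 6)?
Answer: 117/13456 ≈ 0.0086950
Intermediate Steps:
y = 16 (y = 4*4 = 16)
N(E) = 9*(-3 + E)/(4 + E) (N(E) = 9*((-3 + E)/(4 + E)) = 9*(-3 + E)/(4 + E))
n(Y, d) = d*Y² (n(Y, d) = (Y*d)*Y = d*Y²)
J(o) = 117*o/20 (J(o) = o*(9*(-3 + 16)/(4 + 16)) = o*(9*13/20) = o*(9*(1/20)*13) = o*(117/20) = 117*o/20)
J(75)/n(58, 15) = ((117/20)*75)/((15*58²)) = 1755/(4*((15*3364))) = (1755/4)/50460 = (1755/4)*(1/50460) = 117/13456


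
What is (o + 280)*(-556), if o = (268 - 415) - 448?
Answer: 175140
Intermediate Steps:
o = -595 (o = -147 - 448 = -595)
(o + 280)*(-556) = (-595 + 280)*(-556) = -315*(-556) = 175140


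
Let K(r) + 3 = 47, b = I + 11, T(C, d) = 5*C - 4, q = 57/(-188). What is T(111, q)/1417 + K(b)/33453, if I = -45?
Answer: 18494951/47402901 ≈ 0.39016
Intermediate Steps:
q = -57/188 (q = 57*(-1/188) = -57/188 ≈ -0.30319)
T(C, d) = -4 + 5*C
b = -34 (b = -45 + 11 = -34)
K(r) = 44 (K(r) = -3 + 47 = 44)
T(111, q)/1417 + K(b)/33453 = (-4 + 5*111)/1417 + 44/33453 = (-4 + 555)*(1/1417) + 44*(1/33453) = 551*(1/1417) + 44/33453 = 551/1417 + 44/33453 = 18494951/47402901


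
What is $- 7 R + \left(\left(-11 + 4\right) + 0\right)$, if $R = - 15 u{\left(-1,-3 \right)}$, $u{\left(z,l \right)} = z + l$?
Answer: $-427$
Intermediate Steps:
$u{\left(z,l \right)} = l + z$
$R = 60$ ($R = - 15 \left(-3 - 1\right) = \left(-15\right) \left(-4\right) = 60$)
$- 7 R + \left(\left(-11 + 4\right) + 0\right) = \left(-7\right) 60 + \left(\left(-11 + 4\right) + 0\right) = -420 + \left(-7 + 0\right) = -420 - 7 = -427$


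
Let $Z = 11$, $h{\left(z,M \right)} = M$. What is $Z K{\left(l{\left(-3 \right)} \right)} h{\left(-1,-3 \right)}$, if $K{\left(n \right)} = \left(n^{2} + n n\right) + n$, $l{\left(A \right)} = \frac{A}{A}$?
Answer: $-99$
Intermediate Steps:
$l{\left(A \right)} = 1$
$K{\left(n \right)} = n + 2 n^{2}$ ($K{\left(n \right)} = \left(n^{2} + n^{2}\right) + n = 2 n^{2} + n = n + 2 n^{2}$)
$Z K{\left(l{\left(-3 \right)} \right)} h{\left(-1,-3 \right)} = 11 \cdot 1 \left(1 + 2 \cdot 1\right) \left(-3\right) = 11 \cdot 1 \left(1 + 2\right) \left(-3\right) = 11 \cdot 1 \cdot 3 \left(-3\right) = 11 \cdot 3 \left(-3\right) = 33 \left(-3\right) = -99$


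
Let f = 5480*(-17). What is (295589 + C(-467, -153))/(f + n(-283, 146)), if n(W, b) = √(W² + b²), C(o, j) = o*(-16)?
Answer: -332154856/102102167 - 303061*√101405/8678684195 ≈ -3.2643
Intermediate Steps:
C(o, j) = -16*o
f = -93160
(295589 + C(-467, -153))/(f + n(-283, 146)) = (295589 - 16*(-467))/(-93160 + √((-283)² + 146²)) = (295589 + 7472)/(-93160 + √(80089 + 21316)) = 303061/(-93160 + √101405)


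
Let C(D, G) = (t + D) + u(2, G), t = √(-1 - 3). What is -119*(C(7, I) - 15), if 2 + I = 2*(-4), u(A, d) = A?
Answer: 714 - 238*I ≈ 714.0 - 238.0*I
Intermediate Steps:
I = -10 (I = -2 + 2*(-4) = -2 - 8 = -10)
t = 2*I (t = √(-4) = 2*I ≈ 2.0*I)
C(D, G) = 2 + D + 2*I (C(D, G) = (2*I + D) + 2 = (D + 2*I) + 2 = 2 + D + 2*I)
-119*(C(7, I) - 15) = -119*((2 + 7 + 2*I) - 15) = -119*((9 + 2*I) - 15) = -119*(-6 + 2*I) = 714 - 238*I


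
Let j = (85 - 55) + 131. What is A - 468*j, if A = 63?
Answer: -75285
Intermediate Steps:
j = 161 (j = 30 + 131 = 161)
A - 468*j = 63 - 468*161 = 63 - 75348 = -75285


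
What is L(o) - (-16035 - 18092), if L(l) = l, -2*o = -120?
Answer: 34187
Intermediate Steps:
o = 60 (o = -½*(-120) = 60)
L(o) - (-16035 - 18092) = 60 - (-16035 - 18092) = 60 - 1*(-34127) = 60 + 34127 = 34187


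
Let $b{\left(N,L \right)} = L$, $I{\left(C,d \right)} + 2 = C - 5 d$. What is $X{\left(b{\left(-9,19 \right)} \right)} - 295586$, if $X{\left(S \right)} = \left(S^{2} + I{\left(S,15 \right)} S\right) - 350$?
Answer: $-296677$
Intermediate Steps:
$I{\left(C,d \right)} = -2 + C - 5 d$ ($I{\left(C,d \right)} = -2 + \left(C - 5 d\right) = -2 + C - 5 d$)
$X{\left(S \right)} = -350 + S^{2} + S \left(-77 + S\right)$ ($X{\left(S \right)} = \left(S^{2} + \left(-2 + S - 75\right) S\right) - 350 = \left(S^{2} + \left(-77 + S\right) S\right) - 350 = \left(S^{2} + S \left(-77 + S\right)\right) - 350 = -350 + S^{2} + S \left(-77 + S\right)$)
$X{\left(b{\left(-9,19 \right)} \right)} - 295586 = \left(-350 + 19^{2} + 19 \left(-77 + 19\right)\right) - 295586 = \left(-350 + 361 + 19 \left(-58\right)\right) - 295586 = \left(-350 + 361 - 1102\right) - 295586 = -1091 - 295586 = -296677$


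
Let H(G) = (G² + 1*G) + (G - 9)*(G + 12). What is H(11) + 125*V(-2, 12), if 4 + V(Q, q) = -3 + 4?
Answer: -197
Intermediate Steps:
H(G) = G + G² + (-9 + G)*(12 + G) (H(G) = (G² + G) + (-9 + G)*(12 + G) = (G + G²) + (-9 + G)*(12 + G) = G + G² + (-9 + G)*(12 + G))
V(Q, q) = -3 (V(Q, q) = -4 + (-3 + 4) = -4 + 1 = -3)
H(11) + 125*V(-2, 12) = (-108 + 2*11² + 4*11) + 125*(-3) = (-108 + 2*121 + 44) - 375 = (-108 + 242 + 44) - 375 = 178 - 375 = -197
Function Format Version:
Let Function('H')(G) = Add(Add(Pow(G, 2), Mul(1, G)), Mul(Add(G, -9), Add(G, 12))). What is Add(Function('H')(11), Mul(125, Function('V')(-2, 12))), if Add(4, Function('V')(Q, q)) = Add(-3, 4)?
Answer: -197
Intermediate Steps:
Function('H')(G) = Add(G, Pow(G, 2), Mul(Add(-9, G), Add(12, G))) (Function('H')(G) = Add(Add(Pow(G, 2), G), Mul(Add(-9, G), Add(12, G))) = Add(Add(G, Pow(G, 2)), Mul(Add(-9, G), Add(12, G))) = Add(G, Pow(G, 2), Mul(Add(-9, G), Add(12, G))))
Function('V')(Q, q) = -3 (Function('V')(Q, q) = Add(-4, Add(-3, 4)) = Add(-4, 1) = -3)
Add(Function('H')(11), Mul(125, Function('V')(-2, 12))) = Add(Add(-108, Mul(2, Pow(11, 2)), Mul(4, 11)), Mul(125, -3)) = Add(Add(-108, Mul(2, 121), 44), -375) = Add(Add(-108, 242, 44), -375) = Add(178, -375) = -197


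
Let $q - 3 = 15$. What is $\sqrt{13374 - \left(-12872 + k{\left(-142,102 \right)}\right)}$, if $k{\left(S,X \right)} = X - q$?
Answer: $\sqrt{26162} \approx 161.75$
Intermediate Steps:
$q = 18$ ($q = 3 + 15 = 18$)
$k{\left(S,X \right)} = -18 + X$ ($k{\left(S,X \right)} = X - 18 = -18 + X$)
$\sqrt{13374 - \left(-12872 + k{\left(-142,102 \right)}\right)} = \sqrt{13374 + \left(12872 - \left(-18 + 102\right)\right)} = \sqrt{13374 + \left(12872 - 84\right)} = \sqrt{13374 + 12788} = \sqrt{26162}$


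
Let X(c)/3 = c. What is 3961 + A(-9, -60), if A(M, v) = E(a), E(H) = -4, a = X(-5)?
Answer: 3957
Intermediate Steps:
X(c) = 3*c
a = -15 (a = 3*(-5) = -15)
A(M, v) = -4
3961 + A(-9, -60) = 3961 - 4 = 3957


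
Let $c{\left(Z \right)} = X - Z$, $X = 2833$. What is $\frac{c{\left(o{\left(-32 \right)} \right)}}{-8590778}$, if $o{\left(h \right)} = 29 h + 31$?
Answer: $- \frac{1865}{4295389} \approx -0.00043419$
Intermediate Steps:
$o{\left(h \right)} = 31 + 29 h$
$c{\left(Z \right)} = 2833 - Z$
$\frac{c{\left(o{\left(-32 \right)} \right)}}{-8590778} = \frac{2833 - \left(31 + 29 \left(-32\right)\right)}{-8590778} = \left(2833 - \left(31 - 928\right)\right) \left(- \frac{1}{8590778}\right) = \left(2833 - -897\right) \left(- \frac{1}{8590778}\right) = \left(2833 + 897\right) \left(- \frac{1}{8590778}\right) = 3730 \left(- \frac{1}{8590778}\right) = - \frac{1865}{4295389}$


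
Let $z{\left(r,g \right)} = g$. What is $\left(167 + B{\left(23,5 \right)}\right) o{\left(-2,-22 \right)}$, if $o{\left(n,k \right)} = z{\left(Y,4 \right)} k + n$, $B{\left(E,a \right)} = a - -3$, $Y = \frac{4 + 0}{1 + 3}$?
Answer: $-15750$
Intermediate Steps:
$Y = 1$ ($Y = \frac{4}{4} = 4 \cdot \frac{1}{4} = 1$)
$B{\left(E,a \right)} = 3 + a$ ($B{\left(E,a \right)} = a + 3 = 3 + a$)
$o{\left(n,k \right)} = n + 4 k$ ($o{\left(n,k \right)} = 4 k + n = n + 4 k$)
$\left(167 + B{\left(23,5 \right)}\right) o{\left(-2,-22 \right)} = \left(167 + \left(3 + 5\right)\right) \left(-2 + 4 \left(-22\right)\right) = \left(167 + 8\right) \left(-2 - 88\right) = 175 \left(-90\right) = -15750$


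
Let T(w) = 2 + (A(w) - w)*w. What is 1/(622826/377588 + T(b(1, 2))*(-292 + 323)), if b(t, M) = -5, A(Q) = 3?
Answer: -188794/222087919 ≈ -0.00085009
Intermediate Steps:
T(w) = 2 + w*(3 - w) (T(w) = 2 + (3 - w)*w = 2 + w*(3 - w))
1/(622826/377588 + T(b(1, 2))*(-292 + 323)) = 1/(622826/377588 + (2 - 1*(-5)² + 3*(-5))*(-292 + 323)) = 1/(622826*(1/377588) + (2 - 1*25 - 15)*31) = 1/(311413/188794 + (2 - 25 - 15)*31) = 1/(311413/188794 - 38*31) = 1/(311413/188794 - 1178) = 1/(-222087919/188794) = -188794/222087919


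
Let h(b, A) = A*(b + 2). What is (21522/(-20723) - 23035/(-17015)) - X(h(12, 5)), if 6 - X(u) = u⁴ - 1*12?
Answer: 99599577209109/4148257 ≈ 2.4010e+7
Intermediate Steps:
h(b, A) = A*(2 + b)
X(u) = 18 - u⁴ (X(u) = 6 - (u⁴ - 1*12) = 6 - (u⁴ - 12) = 6 - (-12 + u⁴) = 6 + (12 - u⁴) = 18 - u⁴)
(21522/(-20723) - 23035/(-17015)) - X(h(12, 5)) = (21522/(-20723) - 23035/(-17015)) - (18 - (5*(2 + 12))⁴) = (21522*(-1/20723) - 23035*(-1/17015)) - (18 - (5*14)⁴) = (-1266/1219 + 4607/3403) - (18 - 1*70⁴) = 1307735/4148257 - (18 - 1*24010000) = 1307735/4148257 - (18 - 24010000) = 1307735/4148257 - 1*(-24009982) = 1307735/4148257 + 24009982 = 99599577209109/4148257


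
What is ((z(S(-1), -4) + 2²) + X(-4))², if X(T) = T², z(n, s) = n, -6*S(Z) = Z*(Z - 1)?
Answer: 3481/9 ≈ 386.78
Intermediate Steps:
S(Z) = -Z*(-1 + Z)/6 (S(Z) = -Z*(Z - 1)/6 = -Z*(-1 + Z)/6)
((z(S(-1), -4) + 2²) + X(-4))² = (((⅙)*(-1)*(1 - 1*(-1)) + 2²) + (-4)²)² = (((⅙)*(-1)*(1 + 1) + 4) + 16)² = (((⅙)*(-1)*2 + 4) + 16)² = ((-⅓ + 4) + 16)² = (11/3 + 16)² = (59/3)² = 3481/9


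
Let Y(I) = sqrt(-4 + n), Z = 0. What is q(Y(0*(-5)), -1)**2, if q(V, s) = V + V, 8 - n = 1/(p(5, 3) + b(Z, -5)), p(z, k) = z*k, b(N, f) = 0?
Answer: 236/15 ≈ 15.733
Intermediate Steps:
p(z, k) = k*z
n = 119/15 (n = 8 - 1/(3*5 + 0) = 8 - 1/(15 + 0) = 8 - 1/15 = 119/15 ≈ 7.9333)
Y(I) = sqrt(885)/15 (Y(I) = sqrt(-4 + 119/15) = sqrt(59/15) = sqrt(885)/15)
q(V, s) = 2*V
q(Y(0*(-5)), -1)**2 = (2*(sqrt(885)/15))**2 = (2*sqrt(885)/15)**2 = 236/15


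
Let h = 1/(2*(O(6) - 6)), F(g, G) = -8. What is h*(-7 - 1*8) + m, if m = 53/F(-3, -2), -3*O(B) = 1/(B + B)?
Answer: -9341/1736 ≈ -5.3808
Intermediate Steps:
O(B) = -1/(6*B) (O(B) = -1/(3*(B + B)) = -1/(2*B)/3 = -1/(6*B))
m = -53/8 (m = 53/(-8) = 53*(-⅛) = -53/8 ≈ -6.6250)
h = -18/217 (h = 1/(2*(-⅙/6 - 6)) = 1/(2*(-⅙*⅙ - 6)) = 1/(2*(-1/36 - 6)) = 1/(2*(-217/36)) = 1/(-217/18) = -18/217 ≈ -0.082949)
h*(-7 - 1*8) + m = -18*(-7 - 1*8)/217 - 53/8 = -18*(-7 - 8)/217 - 53/8 = -18/217*(-15) - 53/8 = 270/217 - 53/8 = -9341/1736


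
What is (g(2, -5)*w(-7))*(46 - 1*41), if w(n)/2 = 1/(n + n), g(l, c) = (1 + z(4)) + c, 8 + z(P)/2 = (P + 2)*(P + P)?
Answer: -380/7 ≈ -54.286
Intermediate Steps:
z(P) = -16 + 4*P*(2 + P) (z(P) = -16 + 2*((P + 2)*(P + P)) = -16 + 2*((2 + P)*(2*P)) = -16 + 2*(2*P*(2 + P)) = -16 + 4*P*(2 + P))
g(l, c) = 81 + c (g(l, c) = (1 + (-16 + 4*4² + 8*4)) + c = (1 + (-16 + 4*16 + 32)) + c = (1 + (-16 + 64 + 32)) + c = (1 + 80) + c = 81 + c)
w(n) = 1/n (w(n) = 2/(n + n) = 2/((2*n)) = 2*(1/(2*n)) = 1/n)
(g(2, -5)*w(-7))*(46 - 1*41) = ((81 - 5)/(-7))*(46 - 1*41) = (76*(-⅐))*(46 - 41) = -76/7*5 = -380/7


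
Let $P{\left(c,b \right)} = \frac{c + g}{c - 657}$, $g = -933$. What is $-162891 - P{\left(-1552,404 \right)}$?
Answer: $- \frac{359828704}{2209} \approx -1.6289 \cdot 10^{5}$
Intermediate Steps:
$P{\left(c,b \right)} = \frac{-933 + c}{-657 + c}$ ($P{\left(c,b \right)} = \frac{c - 933}{c - 657} = \frac{-933 + c}{-657 + c}$)
$-162891 - P{\left(-1552,404 \right)} = -162891 - \frac{-933 - 1552}{-657 - 1552} = -162891 - \frac{1}{-2209} \left(-2485\right) = -162891 - \left(- \frac{1}{2209}\right) \left(-2485\right) = -162891 - \frac{2485}{2209} = - \frac{359828704}{2209}$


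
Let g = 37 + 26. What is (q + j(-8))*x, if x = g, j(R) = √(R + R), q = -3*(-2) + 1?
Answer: 441 + 252*I ≈ 441.0 + 252.0*I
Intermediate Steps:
q = 7 (q = 6 + 1 = 7)
j(R) = √2*√R (j(R) = √(2*R) = √2*√R)
g = 63
x = 63
(q + j(-8))*x = (7 + √2*√(-8))*63 = (7 + √2*(2*I*√2))*63 = (7 + 4*I)*63 = 441 + 252*I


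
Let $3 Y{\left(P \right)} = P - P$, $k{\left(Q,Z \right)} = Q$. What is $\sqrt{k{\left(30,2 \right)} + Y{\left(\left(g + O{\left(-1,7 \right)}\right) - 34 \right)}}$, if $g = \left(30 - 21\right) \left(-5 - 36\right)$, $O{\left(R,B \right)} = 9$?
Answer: $\sqrt{30} \approx 5.4772$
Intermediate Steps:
$g = -369$ ($g = 9 \left(-41\right) = -369$)
$Y{\left(P \right)} = 0$ ($Y{\left(P \right)} = \frac{P - P}{3} = \frac{1}{3} \cdot 0 = 0$)
$\sqrt{k{\left(30,2 \right)} + Y{\left(\left(g + O{\left(-1,7 \right)}\right) - 34 \right)}} = \sqrt{30 + 0} = \sqrt{30}$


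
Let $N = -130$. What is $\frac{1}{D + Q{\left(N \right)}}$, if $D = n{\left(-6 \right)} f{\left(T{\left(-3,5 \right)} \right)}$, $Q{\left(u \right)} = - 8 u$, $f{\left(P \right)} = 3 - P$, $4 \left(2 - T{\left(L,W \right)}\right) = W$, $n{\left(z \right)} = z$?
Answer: $\frac{2}{2053} \approx 0.00097418$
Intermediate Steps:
$T{\left(L,W \right)} = 2 - \frac{W}{4}$
$D = - \frac{27}{2}$ ($D = - 6 \left(3 - \left(2 - \frac{5}{4}\right)\right) = - 6 \left(3 - \frac{3}{4}\right) = \left(-6\right) \frac{9}{4} = - \frac{27}{2} \approx -13.5$)
$\frac{1}{D + Q{\left(N \right)}} = \frac{1}{- \frac{27}{2} - -1040} = \frac{1}{- \frac{27}{2} + 1040} = \frac{1}{\frac{2053}{2}} = \frac{2}{2053}$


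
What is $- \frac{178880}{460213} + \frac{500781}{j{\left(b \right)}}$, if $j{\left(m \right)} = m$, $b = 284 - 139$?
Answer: $\frac{17726152981}{5133145} \approx 3453.3$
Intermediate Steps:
$b = 145$ ($b = 284 - 139 = 145$)
$- \frac{178880}{460213} + \frac{500781}{j{\left(b \right)}} = - \frac{178880}{460213} + \frac{500781}{145} = \left(-178880\right) \frac{1}{460213} + 500781 \cdot \frac{1}{145} = - \frac{13760}{35401} + \frac{500781}{145} = \frac{17726152981}{5133145}$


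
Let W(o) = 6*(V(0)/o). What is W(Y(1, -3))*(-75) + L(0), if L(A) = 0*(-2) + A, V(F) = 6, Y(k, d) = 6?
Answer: -450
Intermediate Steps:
L(A) = A (L(A) = 0 + A = A)
W(o) = 36/o (W(o) = 6*(6/o) = 36/o)
W(Y(1, -3))*(-75) + L(0) = (36/6)*(-75) + 0 = (36*(⅙))*(-75) + 0 = 6*(-75) + 0 = -450 + 0 = -450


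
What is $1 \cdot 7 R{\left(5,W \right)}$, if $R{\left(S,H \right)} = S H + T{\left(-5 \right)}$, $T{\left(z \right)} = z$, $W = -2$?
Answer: $-105$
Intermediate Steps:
$R{\left(S,H \right)} = -5 + H S$ ($R{\left(S,H \right)} = S H - 5 = H S - 5 = -5 + H S$)
$1 \cdot 7 R{\left(5,W \right)} = 1 \cdot 7 \left(-5 - 10\right) = 7 \left(-5 - 10\right) = 7 \left(-15\right) = -105$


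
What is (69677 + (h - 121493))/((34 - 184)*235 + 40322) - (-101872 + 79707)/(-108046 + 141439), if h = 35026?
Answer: -224123795/84684648 ≈ -2.6466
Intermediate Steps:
(69677 + (h - 121493))/((34 - 184)*235 + 40322) - (-101872 + 79707)/(-108046 + 141439) = (69677 + (35026 - 121493))/((34 - 184)*235 + 40322) - (-101872 + 79707)/(-108046 + 141439) = (69677 - 86467)/(-150*235 + 40322) - (-22165)/33393 = -16790/(-35250 + 40322) - (-22165)/33393 = -16790/5072 - 1*(-22165/33393) = -16790*1/5072 + 22165/33393 = -8395/2536 + 22165/33393 = -224123795/84684648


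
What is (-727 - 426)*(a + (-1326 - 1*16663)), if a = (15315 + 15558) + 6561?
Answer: -22420085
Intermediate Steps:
a = 37434 (a = 30873 + 6561 = 37434)
(-727 - 426)*(a + (-1326 - 1*16663)) = (-727 - 426)*(37434 + (-1326 - 1*16663)) = -1153*(37434 + (-1326 - 16663)) = -1153*(37434 - 17989) = -1153*19445 = -22420085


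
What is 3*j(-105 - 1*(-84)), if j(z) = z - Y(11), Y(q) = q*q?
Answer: -426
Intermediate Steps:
Y(q) = q²
j(z) = -121 + z (j(z) = z - 1*11² = z - 1*121 = z - 121 = -121 + z)
3*j(-105 - 1*(-84)) = 3*(-121 + (-105 - 1*(-84))) = 3*(-121 + (-105 + 84)) = 3*(-121 - 21) = 3*(-142) = -426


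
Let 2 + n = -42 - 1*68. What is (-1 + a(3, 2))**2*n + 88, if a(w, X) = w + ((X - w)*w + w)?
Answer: -360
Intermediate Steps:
a(w, X) = 2*w + w*(X - w) (a(w, X) = w + (w*(X - w) + w) = w + (w + w*(X - w)) = 2*w + w*(X - w))
n = -112 (n = -2 + (-42 - 1*68) = -2 + (-42 - 68) = -2 - 110 = -112)
(-1 + a(3, 2))**2*n + 88 = (-1 + 3*(2 + 2 - 1*3))**2*(-112) + 88 = (-1 + 3*(2 + 2 - 3))**2*(-112) + 88 = (-1 + 3*1)**2*(-112) + 88 = (-1 + 3)**2*(-112) + 88 = 2**2*(-112) + 88 = 4*(-112) + 88 = -448 + 88 = -360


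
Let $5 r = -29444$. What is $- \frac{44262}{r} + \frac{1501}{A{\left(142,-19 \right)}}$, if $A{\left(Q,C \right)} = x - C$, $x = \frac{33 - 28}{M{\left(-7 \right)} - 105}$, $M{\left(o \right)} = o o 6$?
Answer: $\frac{2287192419}{26470156} \approx 86.406$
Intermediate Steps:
$M{\left(o \right)} = 6 o^{2}$ ($M{\left(o \right)} = o^{2} \cdot 6 = 6 o^{2}$)
$r = - \frac{29444}{5}$ ($r = \frac{1}{5} \left(-29444\right) = - \frac{29444}{5} \approx -5888.8$)
$x = \frac{5}{189}$ ($x = \frac{33 - 28}{6 \left(-7\right)^{2} - 105} = \frac{5}{6 \cdot 49 - 105} = \frac{5}{294 - 105} = \frac{5}{189} \approx 0.026455$)
$A{\left(Q,C \right)} = \frac{5}{189} - C$
$- \frac{44262}{r} + \frac{1501}{A{\left(142,-19 \right)}} = - \frac{44262}{- \frac{29444}{5}} + \frac{1501}{\frac{5}{189} - -19} = \left(-44262\right) \left(- \frac{5}{29444}\right) + \frac{1501}{\frac{5}{189} + 19} = \frac{110655}{14722} + \frac{1501}{\frac{3596}{189}} = \frac{110655}{14722} + 1501 \cdot \frac{189}{3596} = \frac{110655}{14722} + \frac{283689}{3596} = \frac{2287192419}{26470156}$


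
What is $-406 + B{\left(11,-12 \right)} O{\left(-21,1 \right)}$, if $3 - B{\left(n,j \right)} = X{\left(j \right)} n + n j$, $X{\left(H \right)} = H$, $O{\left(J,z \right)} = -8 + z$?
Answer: $-2275$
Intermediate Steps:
$B{\left(n,j \right)} = 3 - 2 j n$ ($B{\left(n,j \right)} = 3 - \left(j n + n j\right) = 3 - \left(j n + j n\right) = 3 - 2 j n$)
$-406 + B{\left(11,-12 \right)} O{\left(-21,1 \right)} = -406 + \left(3 - \left(-24\right) 11\right) \left(-8 + 1\right) = -406 + \left(3 + 264\right) \left(-7\right) = -406 + 267 \left(-7\right) = -406 - 1869 = -2275$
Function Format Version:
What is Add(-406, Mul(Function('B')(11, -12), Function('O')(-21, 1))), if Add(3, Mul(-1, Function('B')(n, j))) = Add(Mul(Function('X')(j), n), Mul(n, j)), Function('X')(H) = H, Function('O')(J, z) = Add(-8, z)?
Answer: -2275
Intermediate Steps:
Function('B')(n, j) = Add(3, Mul(-2, j, n)) (Function('B')(n, j) = Add(3, Mul(-1, Add(Mul(j, n), Mul(n, j)))) = Add(3, Mul(-1, Add(Mul(j, n), Mul(j, n)))) = Add(3, Mul(-1, Mul(2, j, n))) = Add(3, Mul(-2, j, n)))
Add(-406, Mul(Function('B')(11, -12), Function('O')(-21, 1))) = Add(-406, Mul(Add(3, Mul(-2, -12, 11)), Add(-8, 1))) = Add(-406, Mul(Add(3, 264), -7)) = Add(-406, Mul(267, -7)) = Add(-406, -1869) = -2275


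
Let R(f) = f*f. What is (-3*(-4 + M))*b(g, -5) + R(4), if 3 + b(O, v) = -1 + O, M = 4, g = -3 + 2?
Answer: 16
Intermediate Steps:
R(f) = f²
g = -1
b(O, v) = -4 + O (b(O, v) = -3 + (-1 + O) = -4 + O)
(-3*(-4 + M))*b(g, -5) + R(4) = (-3*(-4 + 4))*(-4 - 1) + 4² = -3*0*(-5) + 16 = 0*(-5) + 16 = 0 + 16 = 16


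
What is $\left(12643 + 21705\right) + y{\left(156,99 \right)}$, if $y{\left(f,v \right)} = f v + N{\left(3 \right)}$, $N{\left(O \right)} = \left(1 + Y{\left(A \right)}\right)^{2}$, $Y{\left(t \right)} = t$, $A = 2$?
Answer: $49801$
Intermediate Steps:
$N{\left(O \right)} = 9$ ($N{\left(O \right)} = \left(1 + 2\right)^{2} = 3^{2} = 9$)
$y{\left(f,v \right)} = 9 + f v$ ($y{\left(f,v \right)} = f v + 9 = 9 + f v$)
$\left(12643 + 21705\right) + y{\left(156,99 \right)} = \left(12643 + 21705\right) + \left(9 + 156 \cdot 99\right) = 34348 + \left(9 + 15444\right) = 34348 + 15453 = 49801$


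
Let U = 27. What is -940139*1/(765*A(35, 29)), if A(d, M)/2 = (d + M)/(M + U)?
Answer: -6580973/12240 ≈ -537.66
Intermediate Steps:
A(d, M) = 2*(M + d)/(27 + M) (A(d, M) = 2*((d + M)/(M + 27)) = 2*((M + d)/(27 + M)) = 2*(M + d)/(27 + M))
-940139*1/(765*A(35, 29)) = -940139*(27 + 29)/(1530*(29 + 35)) = -940139/(765*(2*64/56)) = -940139/(765*(2*(1/56)*64)) = -940139/(765*(16/7)) = -940139/12240/7 = -940139*7/12240 = -6580973/12240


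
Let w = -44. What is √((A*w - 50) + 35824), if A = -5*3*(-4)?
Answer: √33134 ≈ 182.03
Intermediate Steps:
A = 60 (A = -15*(-4) = 60)
√((A*w - 50) + 35824) = √((60*(-44) - 50) + 35824) = √((-2640 - 50) + 35824) = √(-2690 + 35824) = √33134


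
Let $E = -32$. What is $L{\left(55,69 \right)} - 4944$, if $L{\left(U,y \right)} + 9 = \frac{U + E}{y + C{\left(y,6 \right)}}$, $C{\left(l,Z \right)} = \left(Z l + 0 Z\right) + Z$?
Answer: $- \frac{2421994}{489} \approx -4953.0$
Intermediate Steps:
$C{\left(l,Z \right)} = Z + Z l$ ($C{\left(l,Z \right)} = \left(Z l + 0\right) + Z = Z l + Z = Z + Z l$)
$L{\left(U,y \right)} = -9 + \frac{-32 + U}{6 + 7 y}$ ($L{\left(U,y \right)} = -9 + \frac{U - 32}{y + 6 \left(1 + y\right)} = -9 + \frac{-32 + U}{y + \left(6 + 6 y\right)} = -9 + \frac{-32 + U}{6 + 7 y}$)
$L{\left(55,69 \right)} - 4944 = \frac{-86 + 55 - 4347}{6 + 7 \cdot 69} - 4944 = \frac{-86 + 55 - 4347}{6 + 483} - 4944 = \frac{1}{489} \left(-4378\right) - 4944 = - \frac{4378}{489} - 4944 = - \frac{2421994}{489}$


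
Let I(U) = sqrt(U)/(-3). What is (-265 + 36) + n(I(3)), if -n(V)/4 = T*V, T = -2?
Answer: -229 - 8*sqrt(3)/3 ≈ -233.62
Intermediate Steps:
I(U) = -sqrt(U)/3
n(V) = 8*V (n(V) = -(-8)*V = 8*V)
(-265 + 36) + n(I(3)) = (-265 + 36) + 8*(-sqrt(3)/3) = -229 - 8*sqrt(3)/3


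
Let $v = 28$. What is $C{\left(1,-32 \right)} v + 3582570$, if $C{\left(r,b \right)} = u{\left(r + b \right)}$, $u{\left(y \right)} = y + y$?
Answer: $3580834$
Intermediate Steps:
$u{\left(y \right)} = 2 y$
$C{\left(r,b \right)} = 2 b + 2 r$ ($C{\left(r,b \right)} = 2 \left(r + b\right) = 2 \left(b + r\right) = 2 b + 2 r$)
$C{\left(1,-32 \right)} v + 3582570 = \left(2 \left(-32\right) + 2 \cdot 1\right) 28 + 3582570 = \left(-64 + 2\right) 28 + 3582570 = \left(-62\right) 28 + 3582570 = -1736 + 3582570 = 3580834$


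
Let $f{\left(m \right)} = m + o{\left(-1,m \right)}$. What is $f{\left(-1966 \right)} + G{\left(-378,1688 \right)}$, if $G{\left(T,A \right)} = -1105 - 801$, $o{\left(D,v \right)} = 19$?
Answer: $-3853$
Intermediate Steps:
$G{\left(T,A \right)} = -1906$
$f{\left(m \right)} = 19 + m$ ($f{\left(m \right)} = m + 19 = 19 + m$)
$f{\left(-1966 \right)} + G{\left(-378,1688 \right)} = \left(19 - 1966\right) - 1906 = -1947 - 1906 = -3853$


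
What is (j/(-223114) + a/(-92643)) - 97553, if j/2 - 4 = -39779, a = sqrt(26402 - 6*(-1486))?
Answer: -10882680246/111557 - sqrt(35318)/92643 ≈ -97553.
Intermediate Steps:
a = sqrt(35318) (a = sqrt(26402 + 8916) = sqrt(35318) ≈ 187.93)
j = -79550 (j = 8 + 2*(-39779) = 8 - 79558 = -79550)
(j/(-223114) + a/(-92643)) - 97553 = (-79550/(-223114) + sqrt(35318)/(-92643)) - 97553 = (-79550*(-1/223114) + sqrt(35318)*(-1/92643)) - 97553 = (39775/111557 - sqrt(35318)/92643) - 97553 = -10882680246/111557 - sqrt(35318)/92643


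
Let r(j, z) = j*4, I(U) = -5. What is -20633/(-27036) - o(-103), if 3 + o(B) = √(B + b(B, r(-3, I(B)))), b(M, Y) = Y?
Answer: 101741/27036 - I*√115 ≈ 3.7632 - 10.724*I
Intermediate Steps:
r(j, z) = 4*j
o(B) = -3 + √(-12 + B) (o(B) = -3 + √(B + 4*(-3)) = -3 + √(B - 12) = -3 + √(-12 + B))
-20633/(-27036) - o(-103) = -20633/(-27036) - (-3 + √(-12 - 103)) = -20633*(-1/27036) - (-3 + √(-115)) = 20633/27036 - (-3 + I*√115) = 20633/27036 + (3 - I*√115) = 101741/27036 - I*√115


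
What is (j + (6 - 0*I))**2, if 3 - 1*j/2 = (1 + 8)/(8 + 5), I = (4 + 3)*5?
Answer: 19044/169 ≈ 112.69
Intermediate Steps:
I = 35 (I = 7*5 = 35)
j = 60/13 (j = 6 - 2*(1 + 8)/(8 + 5) = 6 - 18/13 = 60/13 ≈ 4.6154)
(j + (6 - 0*I))**2 = (60/13 + (6 - 0*35))**2 = (60/13 + (6 - 1*0))**2 = (60/13 + (6 + 0))**2 = (60/13 + 6)**2 = (138/13)**2 = 19044/169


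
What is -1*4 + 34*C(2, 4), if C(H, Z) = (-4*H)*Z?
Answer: -1092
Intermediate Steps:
C(H, Z) = -4*H*Z
-1*4 + 34*C(2, 4) = -1*4 + 34*(-4*2*4) = -4 + 34*(-32) = -4 - 1088 = -1092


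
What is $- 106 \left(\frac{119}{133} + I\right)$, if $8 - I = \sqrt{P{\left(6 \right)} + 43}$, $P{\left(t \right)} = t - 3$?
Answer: $- \frac{17914}{19} + 106 \sqrt{46} \approx -223.92$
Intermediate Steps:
$P{\left(t \right)} = -3 + t$ ($P{\left(t \right)} = t - 3 = -3 + t$)
$I = 8 - \sqrt{46}$ ($I = 8 - \sqrt{\left(-3 + 6\right) + 43} = 8 - \sqrt{3 + 43} = 8 - \sqrt{46} \approx 1.2177$)
$- 106 \left(\frac{119}{133} + I\right) = - 106 \left(\frac{119}{133} + \left(8 - \sqrt{46}\right)\right) = - 106 \left(119 \cdot \frac{1}{133} + \left(8 - \sqrt{46}\right)\right) = - 106 \left(\frac{17}{19} + \left(8 - \sqrt{46}\right)\right) = - 106 \left(\frac{169}{19} - \sqrt{46}\right) = - \frac{17914}{19} + 106 \sqrt{46}$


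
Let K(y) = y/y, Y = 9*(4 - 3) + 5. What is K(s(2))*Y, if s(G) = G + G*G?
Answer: 14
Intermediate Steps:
s(G) = G + G²
Y = 14 (Y = 9*1 + 5 = 9 + 5 = 14)
K(y) = 1
K(s(2))*Y = 1*14 = 14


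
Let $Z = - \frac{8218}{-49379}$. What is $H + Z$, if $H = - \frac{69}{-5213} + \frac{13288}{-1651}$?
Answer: $- \frac{257241965657}{32691416329} \approx -7.8688$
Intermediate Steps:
$H = - \frac{5319725}{662051}$ ($H = \left(-69\right) \left(- \frac{1}{5213}\right) + 13288 \left(- \frac{1}{1651}\right) = \frac{69}{5213} - \frac{13288}{1651} = - \frac{5319725}{662051} \approx -8.0352$)
$Z = \frac{8218}{49379}$ ($Z = \left(-8218\right) \left(- \frac{1}{49379}\right) = \frac{8218}{49379} \approx 0.16643$)
$H + Z = - \frac{5319725}{662051} + \frac{8218}{49379} = - \frac{257241965657}{32691416329}$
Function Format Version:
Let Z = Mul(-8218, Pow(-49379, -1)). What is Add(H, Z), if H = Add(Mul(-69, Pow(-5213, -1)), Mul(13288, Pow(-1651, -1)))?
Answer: Rational(-257241965657, 32691416329) ≈ -7.8688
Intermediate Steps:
H = Rational(-5319725, 662051) (H = Add(Mul(-69, Rational(-1, 5213)), Mul(13288, Rational(-1, 1651))) = Add(Rational(69, 5213), Rational(-13288, 1651)) = Rational(-5319725, 662051) ≈ -8.0352)
Z = Rational(8218, 49379) (Z = Mul(-8218, Rational(-1, 49379)) = Rational(8218, 49379) ≈ 0.16643)
Add(H, Z) = Add(Rational(-5319725, 662051), Rational(8218, 49379)) = Rational(-257241965657, 32691416329)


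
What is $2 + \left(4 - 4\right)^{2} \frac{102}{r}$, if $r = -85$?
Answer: $2$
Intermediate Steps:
$2 + \left(4 - 4\right)^{2} \frac{102}{r} = 2 + \left(4 - 4\right)^{2} \frac{102}{-85} = 2 + 0^{2} \cdot 102 \left(- \frac{1}{85}\right) = 2 + 0 \left(- \frac{6}{5}\right) = 2 + 0 = 2$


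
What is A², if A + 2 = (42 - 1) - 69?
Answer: 900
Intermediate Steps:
A = -30 (A = -2 + ((42 - 1) - 69) = -2 + (41 - 69) = -2 - 28 = -30)
A² = (-30)² = 900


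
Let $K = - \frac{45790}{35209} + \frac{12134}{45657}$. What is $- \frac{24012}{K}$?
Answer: $\frac{419567238693}{18080522} \approx 23205.0$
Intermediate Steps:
$K = - \frac{1663408024}{1607537313}$ ($K = \left(-45790\right) \frac{1}{35209} + 12134 \cdot \frac{1}{45657} = - \frac{45790}{35209} + \frac{12134}{45657} = - \frac{1663408024}{1607537313} \approx -1.0348$)
$- \frac{24012}{K} = - \frac{24012}{- \frac{1663408024}{1607537313}} = \left(-24012\right) \left(- \frac{1607537313}{1663408024}\right) = \frac{419567238693}{18080522}$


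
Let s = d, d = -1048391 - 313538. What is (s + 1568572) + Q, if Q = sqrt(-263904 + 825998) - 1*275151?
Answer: -68508 + 13*sqrt(3326) ≈ -67758.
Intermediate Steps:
d = -1361929
s = -1361929
Q = -275151 + 13*sqrt(3326) (Q = sqrt(562094) - 275151 = 13*sqrt(3326) - 275151 = -275151 + 13*sqrt(3326) ≈ -2.7440e+5)
(s + 1568572) + Q = (-1361929 + 1568572) + (-275151 + 13*sqrt(3326)) = 206643 + (-275151 + 13*sqrt(3326)) = -68508 + 13*sqrt(3326)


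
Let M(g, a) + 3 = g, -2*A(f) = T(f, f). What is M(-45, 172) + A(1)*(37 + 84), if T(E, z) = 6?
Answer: -411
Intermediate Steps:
A(f) = -3 (A(f) = -1/2*6 = -3)
M(g, a) = -3 + g
M(-45, 172) + A(1)*(37 + 84) = (-3 - 45) - 3*(37 + 84) = -48 - 3*121 = -48 - 363 = -411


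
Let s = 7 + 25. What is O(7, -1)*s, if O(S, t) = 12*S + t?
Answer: 2656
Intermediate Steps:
s = 32
O(S, t) = t + 12*S
O(7, -1)*s = (-1 + 12*7)*32 = (-1 + 84)*32 = 83*32 = 2656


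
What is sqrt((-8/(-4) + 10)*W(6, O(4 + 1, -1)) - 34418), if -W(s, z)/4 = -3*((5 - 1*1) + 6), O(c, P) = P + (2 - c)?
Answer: I*sqrt(32978) ≈ 181.6*I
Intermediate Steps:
O(c, P) = 2 + P - c
W(s, z) = 120 (W(s, z) = -(-12)*((5 - 1*1) + 6) = -(-12)*((5 - 1) + 6) = -(-12)*(4 + 6) = -(-12)*10 = -4*(-30) = 120)
sqrt((-8/(-4) + 10)*W(6, O(4 + 1, -1)) - 34418) = sqrt((-8/(-4) + 10)*120 - 34418) = sqrt((-8*(-1/4) + 10)*120 - 34418) = sqrt((2 + 10)*120 - 34418) = sqrt(12*120 - 34418) = sqrt(1440 - 34418) = sqrt(-32978) = I*sqrt(32978)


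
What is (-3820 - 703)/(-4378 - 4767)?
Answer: 4523/9145 ≈ 0.49459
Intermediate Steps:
(-3820 - 703)/(-4378 - 4767) = -4523/(-9145) = -4523*(-1/9145) = 4523/9145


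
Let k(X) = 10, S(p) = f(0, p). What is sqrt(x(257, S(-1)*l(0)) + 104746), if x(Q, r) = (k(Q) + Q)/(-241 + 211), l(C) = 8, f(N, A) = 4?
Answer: sqrt(10473710)/10 ≈ 323.63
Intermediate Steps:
S(p) = 4
x(Q, r) = -1/3 - Q/30 (x(Q, r) = (10 + Q)/(-241 + 211) = (10 + Q)/(-30) = (10 + Q)*(-1/30) = -1/3 - Q/30)
sqrt(x(257, S(-1)*l(0)) + 104746) = sqrt((-1/3 - 1/30*257) + 104746) = sqrt((-1/3 - 257/30) + 104746) = sqrt(-89/10 + 104746) = sqrt(1047371/10) = sqrt(10473710)/10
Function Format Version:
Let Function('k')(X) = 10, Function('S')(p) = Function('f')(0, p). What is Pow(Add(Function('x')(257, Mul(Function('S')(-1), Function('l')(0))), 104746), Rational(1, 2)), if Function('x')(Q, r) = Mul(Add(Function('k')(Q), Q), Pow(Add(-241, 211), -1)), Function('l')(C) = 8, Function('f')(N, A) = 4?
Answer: Mul(Rational(1, 10), Pow(10473710, Rational(1, 2))) ≈ 323.63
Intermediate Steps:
Function('S')(p) = 4
Function('x')(Q, r) = Add(Rational(-1, 3), Mul(Rational(-1, 30), Q)) (Function('x')(Q, r) = Mul(Add(10, Q), Pow(Add(-241, 211), -1)) = Mul(Add(10, Q), Pow(-30, -1)) = Mul(Add(10, Q), Rational(-1, 30)) = Add(Rational(-1, 3), Mul(Rational(-1, 30), Q)))
Pow(Add(Function('x')(257, Mul(Function('S')(-1), Function('l')(0))), 104746), Rational(1, 2)) = Pow(Add(Add(Rational(-1, 3), Mul(Rational(-1, 30), 257)), 104746), Rational(1, 2)) = Pow(Add(Add(Rational(-1, 3), Rational(-257, 30)), 104746), Rational(1, 2)) = Pow(Add(Rational(-89, 10), 104746), Rational(1, 2)) = Pow(Rational(1047371, 10), Rational(1, 2)) = Mul(Rational(1, 10), Pow(10473710, Rational(1, 2)))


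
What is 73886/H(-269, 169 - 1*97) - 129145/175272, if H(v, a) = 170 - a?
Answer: 6468745391/8588328 ≈ 753.20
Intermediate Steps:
73886/H(-269, 169 - 1*97) - 129145/175272 = 73886/(170 - (169 - 1*97)) - 129145/175272 = 73886/(170 - (169 - 97)) - 129145*1/175272 = 73886/(170 - 1*72) - 129145/175272 = 73886/(170 - 72) - 129145/175272 = 73886/98 - 129145/175272 = 73886*(1/98) - 129145/175272 = 36943/49 - 129145/175272 = 6468745391/8588328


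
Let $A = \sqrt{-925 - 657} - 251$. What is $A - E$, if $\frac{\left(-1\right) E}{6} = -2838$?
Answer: $-17279 + i \sqrt{1582} \approx -17279.0 + 39.774 i$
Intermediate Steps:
$A = -251 + i \sqrt{1582}$ ($A = \sqrt{-1582} - 251 = i \sqrt{1582} - 251 = -251 + i \sqrt{1582} \approx -251.0 + 39.774 i$)
$E = 17028$ ($E = \left(-6\right) \left(-2838\right) = 17028$)
$A - E = \left(-251 + i \sqrt{1582}\right) - 17028 = -17279 + i \sqrt{1582}$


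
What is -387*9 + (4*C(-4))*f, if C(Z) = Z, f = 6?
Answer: -3579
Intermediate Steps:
-387*9 + (4*C(-4))*f = -387*9 + (4*(-4))*6 = -3483 - 16*6 = -3483 - 96 = -3579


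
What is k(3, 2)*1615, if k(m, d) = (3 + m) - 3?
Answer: 4845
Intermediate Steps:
k(m, d) = m
k(3, 2)*1615 = 3*1615 = 4845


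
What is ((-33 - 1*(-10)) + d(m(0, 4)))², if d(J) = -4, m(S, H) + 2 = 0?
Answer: 729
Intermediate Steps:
m(S, H) = -2 (m(S, H) = -2 + 0 = -2)
((-33 - 1*(-10)) + d(m(0, 4)))² = ((-33 - 1*(-10)) - 4)² = ((-33 + 10) - 4)² = (-23 - 4)² = (-27)² = 729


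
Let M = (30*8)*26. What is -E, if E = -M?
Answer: 6240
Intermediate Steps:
M = 6240 (M = 240*26 = 6240)
E = -6240 (E = -1*6240 = -6240)
-E = -1*(-6240) = 6240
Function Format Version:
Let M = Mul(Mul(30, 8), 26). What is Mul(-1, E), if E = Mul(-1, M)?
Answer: 6240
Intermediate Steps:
M = 6240 (M = Mul(240, 26) = 6240)
E = -6240 (E = Mul(-1, 6240) = -6240)
Mul(-1, E) = Mul(-1, -6240) = 6240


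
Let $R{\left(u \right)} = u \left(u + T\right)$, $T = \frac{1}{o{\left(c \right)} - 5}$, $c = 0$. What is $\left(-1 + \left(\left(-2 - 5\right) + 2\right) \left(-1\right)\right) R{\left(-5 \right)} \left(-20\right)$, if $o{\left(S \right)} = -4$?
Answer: $- \frac{18400}{9} \approx -2044.4$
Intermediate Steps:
$T = - \frac{1}{9}$ ($T = \frac{1}{-4 - 5} = \frac{1}{-9} = - \frac{1}{9} \approx -0.11111$)
$R{\left(u \right)} = u \left(- \frac{1}{9} + u\right)$ ($R{\left(u \right)} = u \left(u - \frac{1}{9}\right) = u \left(- \frac{1}{9} + u\right)$)
$\left(-1 + \left(\left(-2 - 5\right) + 2\right) \left(-1\right)\right) R{\left(-5 \right)} \left(-20\right) = \left(-1 + \left(\left(-2 - 5\right) + 2\right) \left(-1\right)\right) \left(- 5 \left(- \frac{1}{9} - 5\right)\right) \left(-20\right) = \left(-1 + \left(-7 + 2\right) \left(-1\right)\right) \left(\left(-5\right) \left(- \frac{46}{9}\right)\right) \left(-20\right) = \left(-1 - -5\right) \frac{230}{9} \left(-20\right) = \left(-1 + 5\right) \frac{230}{9} \left(-20\right) = 4 \cdot \frac{230}{9} \left(-20\right) = \frac{920}{9} \left(-20\right) = - \frac{18400}{9}$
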